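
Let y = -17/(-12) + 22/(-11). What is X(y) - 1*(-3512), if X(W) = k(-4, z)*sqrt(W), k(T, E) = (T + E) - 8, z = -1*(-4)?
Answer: 3512 - 4*I*sqrt(21)/3 ≈ 3512.0 - 6.1101*I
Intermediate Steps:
y = -7/12 (y = -17*(-1/12) + 22*(-1/11) = 17/12 - 2 = -7/12 ≈ -0.58333)
z = 4
k(T, E) = -8 + E + T (k(T, E) = (E + T) - 8 = -8 + E + T)
X(W) = -8*sqrt(W) (X(W) = (-8 + 4 - 4)*sqrt(W) = -8*sqrt(W))
X(y) - 1*(-3512) = -4*I*sqrt(21)/3 - 1*(-3512) = -4*I*sqrt(21)/3 + 3512 = 3512 - 4*I*sqrt(21)/3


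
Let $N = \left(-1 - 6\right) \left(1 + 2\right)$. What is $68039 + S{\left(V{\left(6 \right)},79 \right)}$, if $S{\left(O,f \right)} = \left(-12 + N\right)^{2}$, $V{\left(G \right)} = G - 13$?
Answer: $69128$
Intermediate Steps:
$N = -21$ ($N = \left(-7\right) 3 = -21$)
$V{\left(G \right)} = -13 + G$ ($V{\left(G \right)} = G - 13 = -13 + G$)
$S{\left(O,f \right)} = 1089$ ($S{\left(O,f \right)} = \left(-12 - 21\right)^{2} = \left(-33\right)^{2} = 1089$)
$68039 + S{\left(V{\left(6 \right)},79 \right)} = 68039 + 1089 = 69128$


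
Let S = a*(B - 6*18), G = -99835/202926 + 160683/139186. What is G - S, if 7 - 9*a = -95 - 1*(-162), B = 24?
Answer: -3949546372003/7061114559 ≈ -559.34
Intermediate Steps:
G = 4677781037/7061114559 (G = -99835*1/202926 + 160683*(1/139186) = -99835/202926 + 160683/139186 = 4677781037/7061114559 ≈ 0.66247)
a = -20/3 (a = 7/9 - (-95 - 1*(-162))/9 = 7/9 - (-95 + 162)/9 = 7/9 - ⅑*67 = 7/9 - 67/9 = -20/3 ≈ -6.6667)
S = 560 (S = -20*(24 - 6*18)/3 = -20*(24 - 108)/3 = -20/3*(-84) = 560)
G - S = 4677781037/7061114559 - 1*560 = 4677781037/7061114559 - 560 = -3949546372003/7061114559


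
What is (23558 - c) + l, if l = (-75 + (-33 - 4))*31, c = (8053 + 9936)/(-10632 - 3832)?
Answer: 290541893/14464 ≈ 20087.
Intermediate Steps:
c = -17989/14464 (c = 17989/(-14464) = 17989*(-1/14464) = -17989/14464 ≈ -1.2437)
l = -3472 (l = (-75 - 37)*31 = -112*31 = -3472)
(23558 - c) + l = (23558 - 1*(-17989/14464)) - 3472 = (23558 + 17989/14464) - 3472 = 340760901/14464 - 3472 = 290541893/14464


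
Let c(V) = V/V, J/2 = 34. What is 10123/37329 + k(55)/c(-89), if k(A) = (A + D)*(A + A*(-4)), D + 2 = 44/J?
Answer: -5617095829/634593 ≈ -8851.5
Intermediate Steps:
J = 68 (J = 2*34 = 68)
D = -23/17 (D = -2 + 44/68 = -2 + 44*(1/68) = -2 + 11/17 = -23/17 ≈ -1.3529)
k(A) = -3*A*(-23/17 + A) (k(A) = (A - 23/17)*(A + A*(-4)) = (-23/17 + A)*(A - 4*A) = (-23/17 + A)*(-3*A) = -3*A*(-23/17 + A))
c(V) = 1
10123/37329 + k(55)/c(-89) = 10123/37329 + ((3/17)*55*(23 - 17*55))/1 = 10123*(1/37329) + ((3/17)*55*(23 - 935))*1 = 10123/37329 + ((3/17)*55*(-912))*1 = 10123/37329 - 150480/17*1 = 10123/37329 - 150480/17 = -5617095829/634593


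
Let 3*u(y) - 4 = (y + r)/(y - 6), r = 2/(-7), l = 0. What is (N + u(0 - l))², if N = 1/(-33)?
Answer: 835396/480249 ≈ 1.7395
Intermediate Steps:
N = -1/33 ≈ -0.030303
r = -2/7 (r = 2*(-⅐) = -2/7 ≈ -0.28571)
u(y) = 4/3 + (-2/7 + y)/(3*(-6 + y)) (u(y) = 4/3 + ((y - 2/7)/(y - 6))/3 = 4/3 + ((-2/7 + y)/(-6 + y))/3 = 4/3 + (-2/7 + y)/(3*(-6 + y)))
(N + u(0 - l))² = (-1/33 + 5*(-34 + 7*(0 - 1*0))/(21*(-6 + (0 - 1*0))))² = (-1/33 + 5*(-34 + 7*(0 + 0))/(21*(-6 + (0 + 0))))² = (-1/33 + 5*(-34 + 7*0)/(21*(-6 + 0)))² = (-1/33 + (5/21)*(-34 + 0)/(-6))² = (-1/33 + (5/21)*(-⅙)*(-34))² = (-1/33 + 85/63)² = (914/693)² = 835396/480249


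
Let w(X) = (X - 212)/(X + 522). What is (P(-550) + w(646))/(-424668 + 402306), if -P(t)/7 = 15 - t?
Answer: 2309503/13059408 ≈ 0.17685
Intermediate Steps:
w(X) = (-212 + X)/(522 + X)
P(t) = -105 + 7*t (P(t) = -7*(15 - t) = -105 + 7*t)
(P(-550) + w(646))/(-424668 + 402306) = ((-105 + 7*(-550)) + (-212 + 646)/(522 + 646))/(-424668 + 402306) = ((-105 - 3850) + 434/1168)/(-22362) = (-3955 + (1/1168)*434)*(-1/22362) = (-3955 + 217/584)*(-1/22362) = -2309503/584*(-1/22362) = 2309503/13059408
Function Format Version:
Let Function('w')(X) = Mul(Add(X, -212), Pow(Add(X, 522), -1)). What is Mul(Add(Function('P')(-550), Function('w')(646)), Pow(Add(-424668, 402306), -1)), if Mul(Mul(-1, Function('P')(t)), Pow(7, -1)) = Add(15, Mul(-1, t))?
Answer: Rational(2309503, 13059408) ≈ 0.17685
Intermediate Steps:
Function('w')(X) = Mul(Pow(Add(522, X), -1), Add(-212, X)) (Function('w')(X) = Mul(Add(-212, X), Pow(Add(522, X), -1)) = Mul(Pow(Add(522, X), -1), Add(-212, X)))
Function('P')(t) = Add(-105, Mul(7, t)) (Function('P')(t) = Mul(-7, Add(15, Mul(-1, t))) = Add(-105, Mul(7, t)))
Mul(Add(Function('P')(-550), Function('w')(646)), Pow(Add(-424668, 402306), -1)) = Mul(Add(Add(-105, Mul(7, -550)), Mul(Pow(Add(522, 646), -1), Add(-212, 646))), Pow(Add(-424668, 402306), -1)) = Mul(Add(Add(-105, -3850), Mul(Pow(1168, -1), 434)), Pow(-22362, -1)) = Mul(Add(-3955, Mul(Rational(1, 1168), 434)), Rational(-1, 22362)) = Mul(Add(-3955, Rational(217, 584)), Rational(-1, 22362)) = Mul(Rational(-2309503, 584), Rational(-1, 22362)) = Rational(2309503, 13059408)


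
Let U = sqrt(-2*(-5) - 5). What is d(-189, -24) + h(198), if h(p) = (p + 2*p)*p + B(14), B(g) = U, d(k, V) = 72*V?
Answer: 115884 + sqrt(5) ≈ 1.1589e+5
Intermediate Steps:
U = sqrt(5) (U = sqrt(10 - 5) = sqrt(5) ≈ 2.2361)
B(g) = sqrt(5)
h(p) = sqrt(5) + 3*p**2 (h(p) = (p + 2*p)*p + sqrt(5) = (3*p)*p + sqrt(5) = 3*p**2 + sqrt(5) = sqrt(5) + 3*p**2)
d(-189, -24) + h(198) = 72*(-24) + (sqrt(5) + 3*198**2) = -1728 + (sqrt(5) + 3*39204) = -1728 + (sqrt(5) + 117612) = -1728 + (117612 + sqrt(5)) = 115884 + sqrt(5)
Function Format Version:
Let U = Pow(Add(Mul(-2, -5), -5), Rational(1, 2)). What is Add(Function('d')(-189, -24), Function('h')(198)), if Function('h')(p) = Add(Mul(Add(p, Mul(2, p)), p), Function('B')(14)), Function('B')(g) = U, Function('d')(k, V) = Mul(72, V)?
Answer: Add(115884, Pow(5, Rational(1, 2))) ≈ 1.1589e+5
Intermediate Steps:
U = Pow(5, Rational(1, 2)) (U = Pow(Add(10, -5), Rational(1, 2)) = Pow(5, Rational(1, 2)) ≈ 2.2361)
Function('B')(g) = Pow(5, Rational(1, 2))
Function('h')(p) = Add(Pow(5, Rational(1, 2)), Mul(3, Pow(p, 2))) (Function('h')(p) = Add(Mul(Add(p, Mul(2, p)), p), Pow(5, Rational(1, 2))) = Add(Mul(Mul(3, p), p), Pow(5, Rational(1, 2))) = Add(Mul(3, Pow(p, 2)), Pow(5, Rational(1, 2))) = Add(Pow(5, Rational(1, 2)), Mul(3, Pow(p, 2))))
Add(Function('d')(-189, -24), Function('h')(198)) = Add(Mul(72, -24), Add(Pow(5, Rational(1, 2)), Mul(3, Pow(198, 2)))) = Add(-1728, Add(Pow(5, Rational(1, 2)), Mul(3, 39204))) = Add(-1728, Add(Pow(5, Rational(1, 2)), 117612)) = Add(-1728, Add(117612, Pow(5, Rational(1, 2)))) = Add(115884, Pow(5, Rational(1, 2)))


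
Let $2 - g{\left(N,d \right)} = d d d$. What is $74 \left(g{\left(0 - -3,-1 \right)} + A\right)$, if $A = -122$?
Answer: $-8806$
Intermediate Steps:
$g{\left(N,d \right)} = 2 - d^{3}$ ($g{\left(N,d \right)} = 2 - d d d = 2 - d^{2} d = 2 - d^{3}$)
$74 \left(g{\left(0 - -3,-1 \right)} + A\right) = 74 \left(\left(2 - \left(-1\right)^{3}\right) - 122\right) = 74 \left(\left(2 - -1\right) - 122\right) = 74 \left(\left(2 + 1\right) - 122\right) = 74 \left(3 - 122\right) = 74 \left(-119\right) = -8806$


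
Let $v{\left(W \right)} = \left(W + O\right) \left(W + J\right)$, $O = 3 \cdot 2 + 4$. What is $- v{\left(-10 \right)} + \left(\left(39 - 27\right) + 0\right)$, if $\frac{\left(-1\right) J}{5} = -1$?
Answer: $12$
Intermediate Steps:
$O = 10$ ($O = 6 + 4 = 10$)
$J = 5$ ($J = \left(-5\right) \left(-1\right) = 5$)
$v{\left(W \right)} = \left(5 + W\right) \left(10 + W\right)$ ($v{\left(W \right)} = \left(W + 10\right) \left(W + 5\right) = \left(10 + W\right) \left(5 + W\right) = \left(5 + W\right) \left(10 + W\right)$)
$- v{\left(-10 \right)} + \left(\left(39 - 27\right) + 0\right) = - (50 + \left(-10\right)^{2} + 15 \left(-10\right)) + \left(\left(39 - 27\right) + 0\right) = - (50 + 100 - 150) + \left(12 + 0\right) = \left(-1\right) 0 + 12 = 0 + 12 = 12$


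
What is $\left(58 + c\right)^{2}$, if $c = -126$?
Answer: $4624$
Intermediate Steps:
$\left(58 + c\right)^{2} = \left(58 - 126\right)^{2} = \left(-68\right)^{2} = 4624$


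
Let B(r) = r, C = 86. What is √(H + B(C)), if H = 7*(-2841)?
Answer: I*√19801 ≈ 140.72*I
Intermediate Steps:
H = -19887
√(H + B(C)) = √(-19887 + 86) = √(-19801) = I*√19801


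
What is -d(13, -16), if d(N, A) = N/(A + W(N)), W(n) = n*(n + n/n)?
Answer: -13/166 ≈ -0.078313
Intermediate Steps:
W(n) = n*(1 + n) (W(n) = n*(n + 1) = n*(1 + n))
d(N, A) = N/(A + N*(1 + N))
-d(13, -16) = -13/(-16 + 13*(1 + 13)) = -13/(-16 + 13*14) = -13/(-16 + 182) = -13/166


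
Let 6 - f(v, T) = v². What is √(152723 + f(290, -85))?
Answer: √68629 ≈ 261.97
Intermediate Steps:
f(v, T) = 6 - v²
√(152723 + f(290, -85)) = √(152723 + (6 - 1*290²)) = √(152723 + (6 - 1*84100)) = √(152723 + (6 - 84100)) = √(152723 - 84094) = √68629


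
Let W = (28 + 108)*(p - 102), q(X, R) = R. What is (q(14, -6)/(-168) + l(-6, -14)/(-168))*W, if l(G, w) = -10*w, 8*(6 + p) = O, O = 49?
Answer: 928285/84 ≈ 11051.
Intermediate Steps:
p = ⅛ (p = -6 + (⅛)*49 = -6 + 49/8 = ⅛ ≈ 0.12500)
W = -13855 (W = (28 + 108)*(⅛ - 102) = 136*(-815/8) = -13855)
(q(14, -6)/(-168) + l(-6, -14)/(-168))*W = (-6/(-168) - 10*(-14)/(-168))*(-13855) = (-6*(-1/168) + 140*(-1/168))*(-13855) = (1/28 - ⅚)*(-13855) = -67/84*(-13855) = 928285/84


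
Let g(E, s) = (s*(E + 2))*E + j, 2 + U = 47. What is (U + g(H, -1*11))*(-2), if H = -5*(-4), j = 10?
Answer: 9570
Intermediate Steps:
U = 45 (U = -2 + 47 = 45)
H = 20
g(E, s) = 10 + E*s*(2 + E) (g(E, s) = (s*(E + 2))*E + 10 = (s*(2 + E))*E + 10 = E*s*(2 + E) + 10 = 10 + E*s*(2 + E))
(U + g(H, -1*11))*(-2) = (45 + (10 - 1*11*20**2 + 2*20*(-1*11)))*(-2) = (45 + (10 - 11*400 + 2*20*(-11)))*(-2) = (45 + (10 - 4400 - 440))*(-2) = (45 - 4830)*(-2) = -4785*(-2) = 9570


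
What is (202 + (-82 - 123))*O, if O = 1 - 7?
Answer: 18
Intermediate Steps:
O = -6
(202 + (-82 - 123))*O = (202 + (-82 - 123))*(-6) = (202 - 205)*(-6) = -3*(-6) = 18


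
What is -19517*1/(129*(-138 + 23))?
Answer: 19517/14835 ≈ 1.3156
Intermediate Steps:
-19517*1/(129*(-138 + 23)) = -19517/(129*(-115)) = -19517/(-14835) = -19517*(-1/14835) = 19517/14835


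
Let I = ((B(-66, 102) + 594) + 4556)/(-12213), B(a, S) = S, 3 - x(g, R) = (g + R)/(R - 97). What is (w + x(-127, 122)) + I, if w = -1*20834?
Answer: -1272059062/61065 ≈ -20831.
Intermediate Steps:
x(g, R) = 3 - (R + g)/(-97 + R) (x(g, R) = 3 - (g + R)/(R - 97) = 3 - (R + g)/(-97 + R))
w = -20834
I = -5252/12213 (I = ((102 + 594) + 4556)/(-12213) = (696 + 4556)*(-1/12213) = 5252*(-1/12213) = -5252/12213 ≈ -0.43003)
(w + x(-127, 122)) + I = (-20834 + (-291 - 1*(-127) + 2*122)/(-97 + 122)) - 5252/12213 = (-20834 + (-291 + 127 + 244)/25) - 5252/12213 = (-20834 + (1/25)*80) - 5252/12213 = (-20834 + 16/5) - 5252/12213 = -104154/5 - 5252/12213 = -1272059062/61065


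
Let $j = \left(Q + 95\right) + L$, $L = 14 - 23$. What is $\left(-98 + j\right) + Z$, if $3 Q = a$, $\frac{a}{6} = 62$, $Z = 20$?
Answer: $132$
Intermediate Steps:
$a = 372$ ($a = 6 \cdot 62 = 372$)
$Q = 124$ ($Q = \frac{1}{3} \cdot 372 = 124$)
$L = -9$ ($L = 14 - 23 = -9$)
$j = 210$ ($j = \left(124 + 95\right) - 9 = 219 - 9 = 210$)
$\left(-98 + j\right) + Z = \left(-98 + 210\right) + 20 = 112 + 20 = 132$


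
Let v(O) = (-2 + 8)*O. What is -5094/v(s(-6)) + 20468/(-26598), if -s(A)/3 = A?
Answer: -1275007/26598 ≈ -47.936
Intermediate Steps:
s(A) = -3*A
v(O) = 6*O
-5094/v(s(-6)) + 20468/(-26598) = -5094/(6*(-3*(-6))) + 20468/(-26598) = -5094/(6*18) + 20468*(-1/26598) = -5094/108 - 10234/13299 = -5094*1/108 - 10234/13299 = -283/6 - 10234/13299 = -1275007/26598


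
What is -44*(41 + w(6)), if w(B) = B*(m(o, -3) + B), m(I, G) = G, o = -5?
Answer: -2596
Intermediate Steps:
w(B) = B*(-3 + B)
-44*(41 + w(6)) = -44*(41 + 6*(-3 + 6)) = -44*(41 + 6*3) = -44*(41 + 18) = -44*59 = -2596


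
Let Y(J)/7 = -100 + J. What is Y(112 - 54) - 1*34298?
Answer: -34592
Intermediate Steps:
Y(J) = -700 + 7*J (Y(J) = 7*(-100 + J) = -700 + 7*J)
Y(112 - 54) - 1*34298 = (-700 + 7*(112 - 54)) - 1*34298 = (-700 + 7*58) - 34298 = (-700 + 406) - 34298 = -294 - 34298 = -34592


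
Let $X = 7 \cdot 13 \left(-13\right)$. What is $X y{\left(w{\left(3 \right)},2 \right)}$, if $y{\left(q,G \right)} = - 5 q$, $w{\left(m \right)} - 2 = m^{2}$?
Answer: $65065$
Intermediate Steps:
$w{\left(m \right)} = 2 + m^{2}$
$X = -1183$ ($X = 91 \left(-13\right) = -1183$)
$X y{\left(w{\left(3 \right)},2 \right)} = - 1183 \left(- 5 \left(2 + 3^{2}\right)\right) = - 1183 \left(- 5 \left(2 + 9\right)\right) = - 1183 \left(\left(-5\right) 11\right) = \left(-1183\right) \left(-55\right) = 65065$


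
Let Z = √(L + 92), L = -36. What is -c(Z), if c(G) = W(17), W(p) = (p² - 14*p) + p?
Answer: -68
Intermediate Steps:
Z = 2*√14 (Z = √(-36 + 92) = √56 = 2*√14 ≈ 7.4833)
W(p) = p² - 13*p
c(G) = 68 (c(G) = 17*(-13 + 17) = 17*4 = 68)
-c(Z) = -1*68 = -68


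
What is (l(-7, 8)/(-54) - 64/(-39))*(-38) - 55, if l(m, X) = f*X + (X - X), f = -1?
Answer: -43169/351 ≈ -122.99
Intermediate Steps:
l(m, X) = -X (l(m, X) = -X + (X - X) = -X + 0 = -X)
(l(-7, 8)/(-54) - 64/(-39))*(-38) - 55 = (-1*8/(-54) - 64/(-39))*(-38) - 55 = (-8*(-1/54) - 64*(-1/39))*(-38) - 55 = (4/27 + 64/39)*(-38) - 55 = (628/351)*(-38) - 55 = -23864/351 - 55 = -43169/351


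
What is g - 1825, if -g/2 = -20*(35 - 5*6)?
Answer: -1625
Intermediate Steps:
g = 200 (g = -(-40)*(35 - 5*6) = -(-40)*(35 - 30) = -(-40)*5 = -2*(-100) = 200)
g - 1825 = 200 - 1825 = -1625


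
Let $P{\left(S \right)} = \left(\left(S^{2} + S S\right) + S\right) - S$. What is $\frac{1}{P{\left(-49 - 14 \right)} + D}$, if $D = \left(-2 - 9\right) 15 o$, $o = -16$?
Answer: $\frac{1}{10578} \approx 9.4536 \cdot 10^{-5}$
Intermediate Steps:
$P{\left(S \right)} = 2 S^{2}$ ($P{\left(S \right)} = \left(\left(S^{2} + S^{2}\right) + S\right) - S = \left(2 S^{2} + S\right) - S = \left(S + 2 S^{2}\right) - S = 2 S^{2}$)
$D = 2640$ ($D = \left(-2 - 9\right) 15 \left(-16\right) = \left(-11\right) 15 \left(-16\right) = \left(-165\right) \left(-16\right) = 2640$)
$\frac{1}{P{\left(-49 - 14 \right)} + D} = \frac{1}{2 \left(-49 - 14\right)^{2} + 2640} = \frac{1}{2 \left(-63\right)^{2} + 2640} = \frac{1}{2 \cdot 3969 + 2640} = \frac{1}{7938 + 2640} = \frac{1}{10578}$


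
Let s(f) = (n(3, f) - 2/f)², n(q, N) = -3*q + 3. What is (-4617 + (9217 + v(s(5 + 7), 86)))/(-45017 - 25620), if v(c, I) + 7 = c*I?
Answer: -141541/1271466 ≈ -0.11132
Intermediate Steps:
n(q, N) = 3 - 3*q
s(f) = (-6 - 2/f)² (s(f) = ((3 - 3*3) - 2/f)² = ((3 - 9) - 2/f)² = (-6 - 2/f)²)
v(c, I) = -7 + I*c (v(c, I) = -7 + c*I = -7 + I*c)
(-4617 + (9217 + v(s(5 + 7), 86)))/(-45017 - 25620) = (-4617 + (9217 + (-7 + 86*(4*(1 + 3*(5 + 7))²/(5 + 7)²))))/(-45017 - 25620) = (-4617 + (9217 + (-7 + 86*(4*(1 + 3*12)²/12²))))/(-70637) = (-4617 + (9217 + (-7 + 86*(4*(1/144)*(1 + 36)²))))*(-1/70637) = (-4617 + (9217 + (-7 + 86*(4*(1/144)*37²))))*(-1/70637) = (-4617 + (9217 + (-7 + 86*(4*(1/144)*1369))))*(-1/70637) = (-4617 + (9217 + (-7 + 86*(1369/36))))*(-1/70637) = (-4617 + (9217 + (-7 + 58867/18)))*(-1/70637) = (-4617 + (9217 + 58741/18))*(-1/70637) = (-4617 + 224647/18)*(-1/70637) = (141541/18)*(-1/70637) = -141541/1271466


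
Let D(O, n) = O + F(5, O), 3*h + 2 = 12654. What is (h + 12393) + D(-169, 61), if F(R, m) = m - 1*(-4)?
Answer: 48829/3 ≈ 16276.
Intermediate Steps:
h = 12652/3 (h = -⅔ + (⅓)*12654 = -⅔ + 4218 = 12652/3 ≈ 4217.3)
F(R, m) = 4 + m (F(R, m) = m + 4 = 4 + m)
D(O, n) = 4 + 2*O (D(O, n) = O + (4 + O) = 4 + 2*O)
(h + 12393) + D(-169, 61) = (12652/3 + 12393) + (4 + 2*(-169)) = 49831/3 + (4 - 338) = 49831/3 - 334 = 48829/3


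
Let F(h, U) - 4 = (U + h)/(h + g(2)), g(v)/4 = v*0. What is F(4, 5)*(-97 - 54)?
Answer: -3775/4 ≈ -943.75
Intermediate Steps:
g(v) = 0 (g(v) = 4*(v*0) = 4*0 = 0)
F(h, U) = 4 + (U + h)/h (F(h, U) = 4 + (U + h)/(h + 0) = 4 + (U + h)/h)
F(4, 5)*(-97 - 54) = (5 + 5/4)*(-97 - 54) = (5 + 5*(1/4))*(-151) = (5 + 5/4)*(-151) = (25/4)*(-151) = -3775/4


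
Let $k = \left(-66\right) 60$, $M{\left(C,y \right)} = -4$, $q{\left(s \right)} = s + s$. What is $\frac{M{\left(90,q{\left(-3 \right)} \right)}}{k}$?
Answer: $\frac{1}{990} \approx 0.0010101$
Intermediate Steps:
$q{\left(s \right)} = 2 s$
$k = -3960$
$\frac{M{\left(90,q{\left(-3 \right)} \right)}}{k} = - \frac{4}{-3960} = \left(-4\right) \left(- \frac{1}{3960}\right) = \frac{1}{990}$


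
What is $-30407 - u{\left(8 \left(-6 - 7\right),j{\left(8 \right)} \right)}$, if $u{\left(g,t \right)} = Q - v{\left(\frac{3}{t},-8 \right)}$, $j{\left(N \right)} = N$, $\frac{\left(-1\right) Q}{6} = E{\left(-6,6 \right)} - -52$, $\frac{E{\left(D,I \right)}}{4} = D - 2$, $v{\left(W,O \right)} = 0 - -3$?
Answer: $-30284$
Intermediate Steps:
$v{\left(W,O \right)} = 3$ ($v{\left(W,O \right)} = 0 + 3 = 3$)
$E{\left(D,I \right)} = -8 + 4 D$ ($E{\left(D,I \right)} = 4 \left(D - 2\right) = 4 \left(-2 + D\right) = -8 + 4 D$)
$Q = -120$ ($Q = - 6 \left(\left(-8 + 4 \left(-6\right)\right) - -52\right) = - 6 \left(\left(-8 - 24\right) + 52\right) = - 6 \left(-32 + 52\right) = \left(-6\right) 20 = -120$)
$u{\left(g,t \right)} = -123$ ($u{\left(g,t \right)} = -120 - 3 = -123$)
$-30407 - u{\left(8 \left(-6 - 7\right),j{\left(8 \right)} \right)} = -30407 - -123 = -30407 + 123 = -30284$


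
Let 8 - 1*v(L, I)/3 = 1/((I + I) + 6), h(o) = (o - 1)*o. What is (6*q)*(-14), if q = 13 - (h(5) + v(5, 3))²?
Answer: 638757/4 ≈ 1.5969e+5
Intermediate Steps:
h(o) = o*(-1 + o) (h(o) = (-1 + o)*o = o*(-1 + o))
v(L, I) = 24 - 3/(6 + 2*I) (v(L, I) = 24 - 3/((I + I) + 6) = 24 - 3/(2*I + 6) = 24 - 3/(6 + 2*I))
q = -30417/16 (q = 13 - (5*(-1 + 5) + 3*(47 + 16*3)/(2*(3 + 3)))² = 13 - (5*4 + (3/2)*(47 + 48)/6)² = 13 - (20 + (3/2)*(⅙)*95)² = 13 - (20 + 95/4)² = 13 - (175/4)² = 13 - 1*30625/16 = 13 - 30625/16 = -30417/16 ≈ -1901.1)
(6*q)*(-14) = (6*(-30417/16))*(-14) = -91251/8*(-14) = 638757/4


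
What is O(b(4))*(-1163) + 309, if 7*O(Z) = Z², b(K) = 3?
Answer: -8304/7 ≈ -1186.3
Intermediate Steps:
O(Z) = Z²/7
O(b(4))*(-1163) + 309 = ((⅐)*3²)*(-1163) + 309 = ((⅐)*9)*(-1163) + 309 = (9/7)*(-1163) + 309 = -10467/7 + 309 = -8304/7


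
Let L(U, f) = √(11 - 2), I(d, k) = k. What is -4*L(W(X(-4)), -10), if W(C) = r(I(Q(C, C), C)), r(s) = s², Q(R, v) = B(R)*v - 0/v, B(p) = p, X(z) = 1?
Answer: -12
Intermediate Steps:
Q(R, v) = R*v (Q(R, v) = R*v - 0/v = R*v - 1*0 = R*v + 0 = R*v)
W(C) = C²
L(U, f) = 3 (L(U, f) = √9 = 3)
-4*L(W(X(-4)), -10) = -4*3 = -12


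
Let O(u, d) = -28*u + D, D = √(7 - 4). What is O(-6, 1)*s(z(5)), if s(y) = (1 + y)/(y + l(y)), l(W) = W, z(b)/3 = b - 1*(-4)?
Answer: 784/9 + 14*√3/27 ≈ 88.009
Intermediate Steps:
z(b) = 12 + 3*b (z(b) = 3*(b - 1*(-4)) = 3*(b + 4) = 3*(4 + b) = 12 + 3*b)
D = √3 ≈ 1.7320
O(u, d) = √3 - 28*u (O(u, d) = -28*u + √3 = √3 - 28*u)
s(y) = (1 + y)/(2*y) (s(y) = (1 + y)/(y + y) = (1 + y)/((2*y)) = (1 + y)*(1/(2*y)) = (1 + y)/(2*y))
O(-6, 1)*s(z(5)) = (√3 - 28*(-6))*((1 + (12 + 3*5))/(2*(12 + 3*5))) = (√3 + 168)*((1 + (12 + 15))/(2*(12 + 15))) = (168 + √3)*((½)*(1 + 27)/27) = (168 + √3)*((½)*(1/27)*28) = (168 + √3)*(14/27) = 784/9 + 14*√3/27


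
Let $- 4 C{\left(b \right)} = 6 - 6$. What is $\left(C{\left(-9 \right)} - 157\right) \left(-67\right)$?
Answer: $10519$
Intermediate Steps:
$C{\left(b \right)} = 0$ ($C{\left(b \right)} = - \frac{6 - 6}{4} = \left(- \frac{1}{4}\right) 0 = 0$)
$\left(C{\left(-9 \right)} - 157\right) \left(-67\right) = \left(0 - 157\right) \left(-67\right) = \left(-157\right) \left(-67\right) = 10519$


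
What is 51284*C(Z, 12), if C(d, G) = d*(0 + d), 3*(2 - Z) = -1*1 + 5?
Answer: 205136/9 ≈ 22793.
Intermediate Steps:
Z = 2/3 (Z = 2 - (-1*1 + 5)/3 = 2 - (-1 + 5)/3 = 2 - 1/3*4 = 2 - 4/3 = 2/3 ≈ 0.66667)
C(d, G) = d**2 (C(d, G) = d*d = d**2)
51284*C(Z, 12) = 51284*(2/3)**2 = 51284*(4/9) = 205136/9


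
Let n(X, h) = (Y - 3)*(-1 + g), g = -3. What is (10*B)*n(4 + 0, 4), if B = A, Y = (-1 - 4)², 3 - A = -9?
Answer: -10560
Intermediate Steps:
A = 12 (A = 3 - 1*(-9) = 3 + 9 = 12)
Y = 25 (Y = (-5)² = 25)
B = 12
n(X, h) = -88 (n(X, h) = (25 - 3)*(-1 - 3) = 22*(-4) = -88)
(10*B)*n(4 + 0, 4) = (10*12)*(-88) = 120*(-88) = -10560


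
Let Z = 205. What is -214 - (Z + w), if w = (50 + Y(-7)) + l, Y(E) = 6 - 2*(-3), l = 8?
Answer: -489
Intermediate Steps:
Y(E) = 12 (Y(E) = 6 + 6 = 12)
w = 70 (w = (50 + 12) + 8 = 62 + 8 = 70)
-214 - (Z + w) = -214 - (205 + 70) = -214 - 1*275 = -214 - 275 = -489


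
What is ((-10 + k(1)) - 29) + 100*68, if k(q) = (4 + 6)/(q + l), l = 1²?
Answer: 6766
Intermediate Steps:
l = 1
k(q) = 10/(1 + q) (k(q) = (4 + 6)/(q + 1) = 10/(1 + q))
((-10 + k(1)) - 29) + 100*68 = ((-10 + 10/(1 + 1)) - 29) + 100*68 = ((-10 + 10/2) - 29) + 6800 = ((-10 + 10*(½)) - 29) + 6800 = ((-10 + 5) - 29) + 6800 = (-5 - 29) + 6800 = -34 + 6800 = 6766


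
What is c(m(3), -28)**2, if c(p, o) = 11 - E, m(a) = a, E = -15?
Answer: 676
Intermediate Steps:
c(p, o) = 26 (c(p, o) = 11 - 1*(-15) = 11 + 15 = 26)
c(m(3), -28)**2 = 26**2 = 676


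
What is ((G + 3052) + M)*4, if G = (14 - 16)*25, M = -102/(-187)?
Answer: 132112/11 ≈ 12010.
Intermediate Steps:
M = 6/11 (M = -102*(-1/187) = 6/11 ≈ 0.54545)
G = -50 (G = -2*25 = -50)
((G + 3052) + M)*4 = ((-50 + 3052) + 6/11)*4 = (3002 + 6/11)*4 = (33028/11)*4 = 132112/11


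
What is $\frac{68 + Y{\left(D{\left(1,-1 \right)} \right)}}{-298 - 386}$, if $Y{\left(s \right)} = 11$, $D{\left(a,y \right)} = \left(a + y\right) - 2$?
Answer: $- \frac{79}{684} \approx -0.1155$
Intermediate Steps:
$D{\left(a,y \right)} = -2 + a + y$
$\frac{68 + Y{\left(D{\left(1,-1 \right)} \right)}}{-298 - 386} = \frac{68 + 11}{-298 - 386} = \frac{79}{-684} = 79 \left(- \frac{1}{684}\right) = - \frac{79}{684}$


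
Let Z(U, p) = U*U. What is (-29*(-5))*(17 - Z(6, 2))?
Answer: -2755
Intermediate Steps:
Z(U, p) = U²
(-29*(-5))*(17 - Z(6, 2)) = (-29*(-5))*(17 - 1*6²) = 145*(17 - 1*36) = 145*(17 - 36) = 145*(-19) = -2755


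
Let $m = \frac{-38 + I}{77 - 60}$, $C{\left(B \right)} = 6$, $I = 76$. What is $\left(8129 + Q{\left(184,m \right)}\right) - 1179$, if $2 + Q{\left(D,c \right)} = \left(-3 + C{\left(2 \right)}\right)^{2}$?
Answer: $6957$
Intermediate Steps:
$m = \frac{38}{17}$ ($m = \frac{-38 + 76}{77 - 60} = \frac{38}{17} \approx 2.2353$)
$Q{\left(D,c \right)} = 7$ ($Q{\left(D,c \right)} = -2 + \left(-3 + 6\right)^{2} = -2 + 3^{2} = -2 + 9 = 7$)
$\left(8129 + Q{\left(184,m \right)}\right) - 1179 = \left(8129 + 7\right) - 1179 = 8136 - 1179 = 6957$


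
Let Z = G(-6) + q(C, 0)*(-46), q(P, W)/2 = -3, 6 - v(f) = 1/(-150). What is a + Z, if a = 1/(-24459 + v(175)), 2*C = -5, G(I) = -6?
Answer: 990346080/3667949 ≈ 270.00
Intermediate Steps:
v(f) = 901/150 (v(f) = 6 - 1/(-150) = 6 - 1*(-1/150) = 6 + 1/150 = 901/150)
C = -5/2 (C = (1/2)*(-5) = -5/2 ≈ -2.5000)
q(P, W) = -6 (q(P, W) = 2*(-3) = -6)
a = -150/3667949 (a = 1/(-24459 + 901/150) = 1/(-3667949/150) = -150/3667949 ≈ -4.0895e-5)
Z = 270 (Z = -6 - 6*(-46) = -6 + 276 = 270)
a + Z = -150/3667949 + 270 = 990346080/3667949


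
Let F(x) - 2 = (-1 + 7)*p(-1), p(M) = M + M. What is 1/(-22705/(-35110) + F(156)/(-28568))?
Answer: 50151124/32449377 ≈ 1.5455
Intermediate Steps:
p(M) = 2*M
F(x) = -10 (F(x) = 2 + (-1 + 7)*(2*(-1)) = 2 + 6*(-2) = 2 - 12 = -10)
1/(-22705/(-35110) + F(156)/(-28568)) = 1/(-22705/(-35110) - 10/(-28568)) = 1/(-22705*(-1/35110) - 10*(-1/28568)) = 1/(4541/7022 + 5/14284) = 1/(32449377/50151124) = 50151124/32449377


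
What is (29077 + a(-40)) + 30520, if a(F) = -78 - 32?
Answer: 59487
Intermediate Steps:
a(F) = -110
(29077 + a(-40)) + 30520 = (29077 - 110) + 30520 = 28967 + 30520 = 59487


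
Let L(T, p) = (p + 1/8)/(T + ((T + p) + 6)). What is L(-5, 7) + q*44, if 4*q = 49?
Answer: 4331/8 ≈ 541.38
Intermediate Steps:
L(T, p) = (1/8 + p)/(6 + p + 2*T) (L(T, p) = (p + 1/8)/(T + (6 + T + p)) = (1/8 + p)/(6 + p + 2*T))
q = 49/4 (q = (1/4)*49 = 49/4 ≈ 12.250)
L(-5, 7) + q*44 = (1/8 + 7)/(6 + 7 + 2*(-5)) + (49/4)*44 = (57/8)/(6 + 7 - 10) + 539 = (57/8)/3 + 539 = (1/3)*(57/8) + 539 = 19/8 + 539 = 4331/8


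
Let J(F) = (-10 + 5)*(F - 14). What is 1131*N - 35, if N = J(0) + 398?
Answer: 529273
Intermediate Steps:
J(F) = 70 - 5*F (J(F) = -5*(-14 + F) = 70 - 5*F)
N = 468 (N = (70 - 5*0) + 398 = (70 + 0) + 398 = 70 + 398 = 468)
1131*N - 35 = 1131*468 - 35 = 529308 - 35 = 529273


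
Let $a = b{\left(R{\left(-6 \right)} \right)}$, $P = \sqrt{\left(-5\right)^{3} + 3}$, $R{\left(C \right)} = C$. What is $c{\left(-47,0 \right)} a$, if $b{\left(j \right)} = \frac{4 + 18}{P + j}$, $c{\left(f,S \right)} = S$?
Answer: $0$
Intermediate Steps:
$P = i \sqrt{122}$ ($P = \sqrt{-125 + 3} = \sqrt{-122} = i \sqrt{122} \approx 11.045 i$)
$b{\left(j \right)} = \frac{22}{j + i \sqrt{122}}$ ($b{\left(j \right)} = \frac{4 + 18}{i \sqrt{122} + j} = \frac{22}{j + i \sqrt{122}}$)
$a = \frac{22}{-6 + i \sqrt{122}} \approx -0.83544 - 1.538 i$
$c{\left(-47,0 \right)} a = 0 \left(- \frac{66}{79} - \frac{11 i \sqrt{122}}{79}\right) = 0$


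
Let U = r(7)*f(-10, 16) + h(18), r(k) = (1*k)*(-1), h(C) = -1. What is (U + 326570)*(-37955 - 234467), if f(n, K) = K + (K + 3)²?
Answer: -88245658460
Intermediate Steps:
f(n, K) = K + (3 + K)²
r(k) = -k (r(k) = k*(-1) = -k)
U = -2640 (U = (-1*7)*(16 + (3 + 16)²) - 1 = -7*(16 + 19²) - 1 = -7*(16 + 361) - 1 = -7*377 - 1 = -2639 - 1 = -2640)
(U + 326570)*(-37955 - 234467) = (-2640 + 326570)*(-37955 - 234467) = 323930*(-272422) = -88245658460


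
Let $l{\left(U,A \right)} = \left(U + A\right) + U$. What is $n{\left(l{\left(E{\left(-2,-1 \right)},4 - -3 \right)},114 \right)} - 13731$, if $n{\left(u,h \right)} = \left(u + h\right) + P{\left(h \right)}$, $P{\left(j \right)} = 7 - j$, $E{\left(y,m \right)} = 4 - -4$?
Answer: $-13701$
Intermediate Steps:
$E{\left(y,m \right)} = 8$ ($E{\left(y,m \right)} = 4 + 4 = 8$)
$l{\left(U,A \right)} = A + 2 U$ ($l{\left(U,A \right)} = \left(A + U\right) + U = A + 2 U$)
$n{\left(u,h \right)} = 7 + u$ ($n{\left(u,h \right)} = \left(u + h\right) - \left(-7 + h\right) = \left(h + u\right) - \left(-7 + h\right) = 7 + u$)
$n{\left(l{\left(E{\left(-2,-1 \right)},4 - -3 \right)},114 \right)} - 13731 = \left(7 + \left(\left(4 - -3\right) + 2 \cdot 8\right)\right) - 13731 = \left(7 + \left(\left(4 + 3\right) + 16\right)\right) - 13731 = \left(7 + \left(7 + 16\right)\right) - 13731 = \left(7 + 23\right) - 13731 = 30 - 13731 = -13701$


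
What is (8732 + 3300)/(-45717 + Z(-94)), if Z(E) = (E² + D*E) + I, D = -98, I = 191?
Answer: -6016/13739 ≈ -0.43788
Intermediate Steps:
Z(E) = 191 + E² - 98*E (Z(E) = (E² - 98*E) + 191 = 191 + E² - 98*E)
(8732 + 3300)/(-45717 + Z(-94)) = (8732 + 3300)/(-45717 + (191 + (-94)² - 98*(-94))) = 12032/(-45717 + (191 + 8836 + 9212)) = 12032/(-45717 + 18239) = 12032/(-27478) = 12032*(-1/27478) = -6016/13739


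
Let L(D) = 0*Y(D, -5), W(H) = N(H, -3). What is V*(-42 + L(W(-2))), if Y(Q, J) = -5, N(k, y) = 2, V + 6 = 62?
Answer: -2352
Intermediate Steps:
V = 56 (V = -6 + 62 = 56)
W(H) = 2
L(D) = 0 (L(D) = 0*(-5) = 0)
V*(-42 + L(W(-2))) = 56*(-42 + 0) = 56*(-42) = -2352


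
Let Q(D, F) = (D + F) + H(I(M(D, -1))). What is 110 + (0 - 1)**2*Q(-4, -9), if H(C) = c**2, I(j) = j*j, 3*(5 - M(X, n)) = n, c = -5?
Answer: 122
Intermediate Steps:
M(X, n) = 5 - n/3
I(j) = j**2
H(C) = 25 (H(C) = (-5)**2 = 25)
Q(D, F) = 25 + D + F (Q(D, F) = (D + F) + 25 = 25 + D + F)
110 + (0 - 1)**2*Q(-4, -9) = 110 + (0 - 1)**2*(25 - 4 - 9) = 110 + (-1)**2*12 = 110 + 1*12 = 110 + 12 = 122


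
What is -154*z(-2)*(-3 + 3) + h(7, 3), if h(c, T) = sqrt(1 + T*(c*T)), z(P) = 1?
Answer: 8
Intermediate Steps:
h(c, T) = sqrt(1 + c*T**2) (h(c, T) = sqrt(1 + T*(T*c)) = sqrt(1 + c*T**2))
-154*z(-2)*(-3 + 3) + h(7, 3) = -154*(-3 + 3) + sqrt(1 + 7*3**2) = -154*0 + sqrt(1 + 7*9) = -154*0 + sqrt(1 + 63) = 0 + sqrt(64) = 0 + 8 = 8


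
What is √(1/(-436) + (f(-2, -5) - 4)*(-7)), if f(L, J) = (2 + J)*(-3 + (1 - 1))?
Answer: I*√1663449/218 ≈ 5.9163*I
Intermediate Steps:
f(L, J) = -6 - 3*J (f(L, J) = (2 + J)*(-3 + 0) = (2 + J)*(-3) = -6 - 3*J)
√(1/(-436) + (f(-2, -5) - 4)*(-7)) = √(1/(-436) + ((-6 - 3*(-5)) - 4)*(-7)) = √(-1/436 + ((-6 + 15) - 4)*(-7)) = √(-1/436 + (9 - 4)*(-7)) = √(-1/436 + 5*(-7)) = √(-1/436 - 35) = √(-15261/436) = I*√1663449/218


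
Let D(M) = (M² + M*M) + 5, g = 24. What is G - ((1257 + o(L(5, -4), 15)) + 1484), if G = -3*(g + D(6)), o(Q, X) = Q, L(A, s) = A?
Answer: -3049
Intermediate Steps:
D(M) = 5 + 2*M² (D(M) = (M² + M²) + 5 = 2*M² + 5 = 5 + 2*M²)
G = -303 (G = -3*(24 + (5 + 2*6²)) = -3*(24 + (5 + 2*36)) = -3*(24 + (5 + 72)) = -3*(24 + 77) = -3*101 = -303)
G - ((1257 + o(L(5, -4), 15)) + 1484) = -303 - ((1257 + 5) + 1484) = -303 - (1262 + 1484) = -303 - 1*2746 = -303 - 2746 = -3049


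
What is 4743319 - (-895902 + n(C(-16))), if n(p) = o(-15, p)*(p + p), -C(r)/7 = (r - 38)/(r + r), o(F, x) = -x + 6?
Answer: 721874153/128 ≈ 5.6396e+6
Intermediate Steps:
o(F, x) = 6 - x
C(r) = -7*(-38 + r)/(2*r) (C(r) = -7*(r - 38)/(r + r) = -7*(-38 + r)/(2*r))
n(p) = 2*p*(6 - p) (n(p) = (6 - p)*(p + p) = (6 - p)*(2*p) = 2*p*(6 - p))
4743319 - (-895902 + n(C(-16))) = 4743319 - (-895902 + 2*(-7/2 + 133/(-16))*(6 - (-7/2 + 133/(-16)))) = 4743319 - (-895902 + 2*(-7/2 + 133*(-1/16))*(6 - (-7/2 + 133*(-1/16)))) = 4743319 - (-895902 + 2*(-7/2 - 133/16)*(6 - (-7/2 - 133/16))) = 4743319 - (-895902 + 2*(-189/16)*(6 - 1*(-189/16))) = 4743319 - (-895902 + 2*(-189/16)*(6 + 189/16)) = 4743319 - (-895902 + 2*(-189/16)*(285/16)) = 4743319 - (-895902 - 53865/128) = 4743319 - 1*(-114729321/128) = 4743319 + 114729321/128 = 721874153/128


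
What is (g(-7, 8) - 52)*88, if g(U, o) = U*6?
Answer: -8272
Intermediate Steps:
g(U, o) = 6*U
(g(-7, 8) - 52)*88 = (6*(-7) - 52)*88 = (-42 - 52)*88 = -94*88 = -8272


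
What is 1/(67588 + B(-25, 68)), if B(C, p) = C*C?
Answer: 1/68213 ≈ 1.4660e-5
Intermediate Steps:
B(C, p) = C**2
1/(67588 + B(-25, 68)) = 1/(67588 + (-25)**2) = 1/(67588 + 625) = 1/68213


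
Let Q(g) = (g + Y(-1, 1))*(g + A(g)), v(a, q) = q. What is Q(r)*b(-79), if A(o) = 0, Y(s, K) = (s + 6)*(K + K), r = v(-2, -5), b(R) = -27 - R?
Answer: -1300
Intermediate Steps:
r = -5
Y(s, K) = 2*K*(6 + s) (Y(s, K) = (6 + s)*(2*K) = 2*K*(6 + s))
Q(g) = g*(10 + g) (Q(g) = (g + 2*1*(6 - 1))*(g + 0) = (g + 2*1*5)*g = (g + 10)*g = (10 + g)*g = g*(10 + g))
Q(r)*b(-79) = (-5*(10 - 5))*(-27 - 1*(-79)) = (-5*5)*(-27 + 79) = -25*52 = -1300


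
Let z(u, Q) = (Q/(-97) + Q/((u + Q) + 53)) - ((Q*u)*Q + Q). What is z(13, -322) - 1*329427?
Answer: -20821537919/12416 ≈ -1.6770e+6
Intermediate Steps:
z(u, Q) = -98*Q/97 + Q/(53 + Q + u) - u*Q² (z(u, Q) = (Q*(-1/97) + Q/((Q + u) + 53)) - (u*Q² + Q) = (-Q/97 + Q/(53 + Q + u)) - (Q + u*Q²) = (-Q/97 + Q/(53 + Q + u)) + (-Q - u*Q²) = -98*Q/97 + Q/(53 + Q + u) - u*Q²)
z(13, -322) - 1*329427 = -1*(-322)*(5097 + 98*(-322) + 98*13 + 97*(-322)*13² + 97*13*(-322)² + 5141*(-322)*13)/(5141 + 97*(-322) + 97*13) - 1*329427 = -1*(-322)*(5097 - 31556 + 1274 + 97*(-322)*169 + 97*13*103684 - 21520226)/(5141 - 31234 + 1261) - 329427 = -1*(-322)*(5097 - 31556 + 1274 - 5278546 + 130745524 - 21520226)/(-24832) - 329427 = -1*(-322)*(-1/24832)*103921567 - 329427 = -16731372287/12416 - 329427 = -20821537919/12416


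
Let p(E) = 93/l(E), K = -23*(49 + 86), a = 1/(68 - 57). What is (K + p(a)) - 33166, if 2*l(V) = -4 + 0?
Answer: -72635/2 ≈ -36318.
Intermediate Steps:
l(V) = -2 (l(V) = (-4 + 0)/2 = (½)*(-4) = -2)
a = 1/11 ≈ 0.090909
K = -3105 (K = -23*135 = -3105)
p(E) = -93/2 (p(E) = 93/(-2) = 93*(-½) = -93/2)
(K + p(a)) - 33166 = (-3105 - 93/2) - 33166 = -6303/2 - 33166 = -72635/2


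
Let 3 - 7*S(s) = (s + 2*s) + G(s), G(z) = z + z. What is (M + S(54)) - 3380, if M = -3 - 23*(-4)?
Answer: -23304/7 ≈ -3329.1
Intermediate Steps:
G(z) = 2*z
M = 89 (M = -3 + 92 = 89)
S(s) = 3/7 - 5*s/7 (S(s) = 3/7 - ((s + 2*s) + 2*s)/7 = 3/7 - (3*s + 2*s)/7 = 3/7 - 5*s/7)
(M + S(54)) - 3380 = (89 + (3/7 - 5/7*54)) - 3380 = (89 + (3/7 - 270/7)) - 3380 = (89 - 267/7) - 3380 = 356/7 - 3380 = -23304/7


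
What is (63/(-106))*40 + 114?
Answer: 4782/53 ≈ 90.226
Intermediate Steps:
(63/(-106))*40 + 114 = (63*(-1/106))*40 + 114 = -63/106*40 + 114 = -1260/53 + 114 = 4782/53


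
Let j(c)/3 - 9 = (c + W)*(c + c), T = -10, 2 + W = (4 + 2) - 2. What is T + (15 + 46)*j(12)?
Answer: 63125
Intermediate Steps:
W = 2 (W = -2 + ((4 + 2) - 2) = -2 + (6 - 2) = -2 + 4 = 2)
j(c) = 27 + 6*c*(2 + c) (j(c) = 27 + 3*((c + 2)*(c + c)) = 27 + 3*((2 + c)*(2*c)) = 27 + 3*(2*c*(2 + c)) = 27 + 6*c*(2 + c))
T + (15 + 46)*j(12) = -10 + (15 + 46)*(27 + 6*12² + 12*12) = -10 + 61*(27 + 6*144 + 144) = -10 + 61*(27 + 864 + 144) = -10 + 61*1035 = -10 + 63135 = 63125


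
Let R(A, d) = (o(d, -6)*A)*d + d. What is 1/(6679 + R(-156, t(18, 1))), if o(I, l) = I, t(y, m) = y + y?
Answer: -1/195461 ≈ -5.1161e-6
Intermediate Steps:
t(y, m) = 2*y
R(A, d) = d + A*d² (R(A, d) = (d*A)*d + d = (A*d)*d + d = A*d² + d = d + A*d²)
1/(6679 + R(-156, t(18, 1))) = 1/(6679 + (2*18)*(1 - 312*18)) = 1/(6679 + 36*(1 - 156*36)) = 1/(6679 + 36*(1 - 5616)) = 1/(6679 + 36*(-5615)) = 1/(6679 - 202140) = 1/(-195461) = -1/195461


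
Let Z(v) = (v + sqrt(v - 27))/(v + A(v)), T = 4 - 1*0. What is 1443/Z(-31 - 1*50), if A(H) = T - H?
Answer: -1332/19 - 296*I*sqrt(3)/57 ≈ -70.105 - 8.9945*I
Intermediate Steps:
T = 4 (T = 4 + 0 = 4)
A(H) = 4 - H
Z(v) = v/4 + sqrt(-27 + v)/4 (Z(v) = (v + sqrt(v - 27))/(v + (4 - v)) = (v + sqrt(-27 + v))/4 = (v + sqrt(-27 + v))*(1/4) = v/4 + sqrt(-27 + v)/4)
1443/Z(-31 - 1*50) = 1443/((-31 - 1*50)/4 + sqrt(-27 + (-31 - 1*50))/4) = 1443/((-31 - 50)/4 + sqrt(-27 + (-31 - 50))/4) = 1443/((1/4)*(-81) + sqrt(-27 - 81)/4) = 1443/(-81/4 + sqrt(-108)/4) = 1443/(-81/4 + (6*I*sqrt(3))/4) = 1443/(-81/4 + 3*I*sqrt(3)/2)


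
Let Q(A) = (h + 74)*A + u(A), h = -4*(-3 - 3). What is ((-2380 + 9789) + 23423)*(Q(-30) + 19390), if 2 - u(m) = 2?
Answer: 507186400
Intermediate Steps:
u(m) = 0 (u(m) = 2 - 1*2 = 2 - 2 = 0)
h = 24 (h = -4*(-6) = 24)
Q(A) = 98*A (Q(A) = (24 + 74)*A + 0 = 98*A + 0 = 98*A)
((-2380 + 9789) + 23423)*(Q(-30) + 19390) = ((-2380 + 9789) + 23423)*(98*(-30) + 19390) = (7409 + 23423)*(-2940 + 19390) = 30832*16450 = 507186400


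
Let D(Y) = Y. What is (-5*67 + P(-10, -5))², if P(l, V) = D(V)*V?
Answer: 96100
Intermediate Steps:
P(l, V) = V² (P(l, V) = V*V = V²)
(-5*67 + P(-10, -5))² = (-5*67 + (-5)²)² = (-335 + 25)² = (-310)² = 96100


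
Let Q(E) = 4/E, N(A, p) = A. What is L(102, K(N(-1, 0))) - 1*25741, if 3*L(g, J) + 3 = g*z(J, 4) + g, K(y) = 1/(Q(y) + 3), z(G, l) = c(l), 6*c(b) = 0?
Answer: -25708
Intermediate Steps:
c(b) = 0 (c(b) = (1/6)*0 = 0)
z(G, l) = 0
K(y) = 1/(3 + 4/y) (K(y) = 1/(4/y + 3) = 1/(3 + 4/y))
L(g, J) = -1 + g/3 (L(g, J) = -1 + (g*0 + g)/3 = -1 + (0 + g)/3 = -1 + g/3)
L(102, K(N(-1, 0))) - 1*25741 = (-1 + (1/3)*102) - 1*25741 = (-1 + 34) - 25741 = 33 - 25741 = -25708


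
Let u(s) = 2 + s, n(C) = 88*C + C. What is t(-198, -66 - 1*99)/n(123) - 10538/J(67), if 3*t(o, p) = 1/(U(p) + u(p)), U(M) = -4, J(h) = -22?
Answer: 2627050112/5484447 ≈ 479.00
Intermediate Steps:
n(C) = 89*C
t(o, p) = 1/(3*(-2 + p)) (t(o, p) = 1/(3*(-4 + (2 + p))) = 1/(3*(-2 + p)))
t(-198, -66 - 1*99)/n(123) - 10538/J(67) = (1/(3*(-2 + (-66 - 1*99))))/((89*123)) - 10538/(-22) = (1/(3*(-2 + (-66 - 99))))/10947 - 10538*(-1/22) = (1/(3*(-2 - 165)))*(1/10947) + 479 = ((⅓)/(-167))*(1/10947) + 479 = ((⅓)*(-1/167))*(1/10947) + 479 = -1/501*1/10947 + 479 = -1/5484447 + 479 = 2627050112/5484447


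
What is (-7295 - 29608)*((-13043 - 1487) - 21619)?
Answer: 1334006547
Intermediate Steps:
(-7295 - 29608)*((-13043 - 1487) - 21619) = -36903*(-14530 - 21619) = -36903*(-36149) = 1334006547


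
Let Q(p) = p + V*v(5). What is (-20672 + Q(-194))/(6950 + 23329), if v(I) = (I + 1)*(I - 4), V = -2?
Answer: -20878/30279 ≈ -0.68952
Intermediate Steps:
v(I) = (1 + I)*(-4 + I)
Q(p) = -12 + p (Q(p) = p - 2*(-4 + 5² - 3*5) = p - 2*(-4 + 25 - 15) = p - 2*6 = p - 12 = -12 + p)
(-20672 + Q(-194))/(6950 + 23329) = (-20672 + (-12 - 194))/(6950 + 23329) = (-20672 - 206)/30279 = -20878*1/30279 = -20878/30279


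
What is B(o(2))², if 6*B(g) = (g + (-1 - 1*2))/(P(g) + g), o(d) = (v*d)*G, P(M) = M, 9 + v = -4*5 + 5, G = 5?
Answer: 729/102400 ≈ 0.0071191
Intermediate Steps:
v = -24 (v = -9 + (-4*5 + 5) = -9 + (-20 + 5) = -9 - 15 = -24)
o(d) = -120*d (o(d) = -24*d*5 = -120*d)
B(g) = (-3 + g)/(12*g) (B(g) = ((g + (-1 - 1*2))/(g + g))/6 = ((g + (-1 - 2))/((2*g)))/6 = ((g - 3)*(1/(2*g)))/6 = ((-3 + g)*(1/(2*g)))/6 = ((-3 + g)/(2*g))/6 = (-3 + g)/(12*g))
B(o(2))² = ((-3 - 120*2)/(12*((-120*2))))² = ((1/12)*(-3 - 240)/(-240))² = ((1/12)*(-1/240)*(-243))² = (27/320)² = 729/102400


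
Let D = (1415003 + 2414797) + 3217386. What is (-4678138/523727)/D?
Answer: -2339069/1845400791111 ≈ -1.2675e-6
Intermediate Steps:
D = 7047186 (D = 3829800 + 3217386 = 7047186)
(-4678138/523727)/D = -4678138/523727/7047186 = -4678138*1/523727*(1/7047186) = -4678138/523727*1/7047186 = -2339069/1845400791111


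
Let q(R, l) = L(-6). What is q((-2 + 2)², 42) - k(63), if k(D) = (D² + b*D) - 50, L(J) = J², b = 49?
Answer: -6970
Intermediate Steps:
q(R, l) = 36 (q(R, l) = (-6)² = 36)
k(D) = -50 + D² + 49*D (k(D) = (D² + 49*D) - 50 = -50 + D² + 49*D)
q((-2 + 2)², 42) - k(63) = 36 - (-50 + 63² + 49*63) = 36 - (-50 + 3969 + 3087) = 36 - 1*7006 = 36 - 7006 = -6970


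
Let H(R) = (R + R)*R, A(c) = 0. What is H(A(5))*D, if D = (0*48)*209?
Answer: 0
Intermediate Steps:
H(R) = 2*R² (H(R) = (2*R)*R = 2*R²)
D = 0 (D = 0*209 = 0)
H(A(5))*D = (2*0²)*0 = (2*0)*0 = 0*0 = 0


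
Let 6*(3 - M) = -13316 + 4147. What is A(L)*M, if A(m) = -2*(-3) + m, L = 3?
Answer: 27561/2 ≈ 13781.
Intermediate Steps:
M = 9187/6 (M = 3 - (-13316 + 4147)/6 = 3 - 1/6*(-9169) = 3 + 9169/6 = 9187/6 ≈ 1531.2)
A(m) = 6 + m
A(L)*M = (6 + 3)*(9187/6) = 9*(9187/6) = 27561/2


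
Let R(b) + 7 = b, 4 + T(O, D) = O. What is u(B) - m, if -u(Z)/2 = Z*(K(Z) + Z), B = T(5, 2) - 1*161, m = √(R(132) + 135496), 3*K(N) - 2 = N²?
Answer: 2679680 - 3*√15069 ≈ 2.6793e+6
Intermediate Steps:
T(O, D) = -4 + O
R(b) = -7 + b
K(N) = ⅔ + N²/3
m = 3*√15069 (m = √((-7 + 132) + 135496) = √(125 + 135496) = √135621 = 3*√15069 ≈ 368.27)
B = -160 (B = (-4 + 5) - 1*161 = 1 - 161 = -160)
u(Z) = -2*Z*(⅔ + Z + Z²/3) (u(Z) = -2*Z*((⅔ + Z²/3) + Z) = -2*Z*(⅔ + Z + Z²/3))
u(B) - m = -⅔*(-160)*(2 + (-160)² + 3*(-160)) - 3*√15069 = -⅔*(-160)*(2 + 25600 - 480) - 3*√15069 = -⅔*(-160)*25122 - 3*√15069 = 2679680 - 3*√15069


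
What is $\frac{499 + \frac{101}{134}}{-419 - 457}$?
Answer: $- \frac{66967}{117384} \approx -0.57049$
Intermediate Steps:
$\frac{499 + \frac{101}{134}}{-419 - 457} = \frac{499 + 101 \cdot \frac{1}{134}}{-876} = \left(499 + \frac{101}{134}\right) \left(- \frac{1}{876}\right) = \frac{66967}{134} \left(- \frac{1}{876}\right) = - \frac{66967}{117384}$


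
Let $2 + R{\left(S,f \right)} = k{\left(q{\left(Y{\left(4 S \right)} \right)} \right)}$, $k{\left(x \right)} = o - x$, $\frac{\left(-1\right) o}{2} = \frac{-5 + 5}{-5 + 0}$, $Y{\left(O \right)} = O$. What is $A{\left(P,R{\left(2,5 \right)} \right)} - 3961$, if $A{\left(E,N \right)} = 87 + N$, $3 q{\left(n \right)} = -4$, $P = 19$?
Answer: $- \frac{11624}{3} \approx -3874.7$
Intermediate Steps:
$o = 0$ ($o = - 2 \frac{-5 + 5}{-5 + 0} = - 2 \frac{0}{-5} = - 2 \cdot 0 \left(- \frac{1}{5}\right) = \left(-2\right) 0 = 0$)
$q{\left(n \right)} = - \frac{4}{3}$ ($q{\left(n \right)} = \frac{1}{3} \left(-4\right) = - \frac{4}{3}$)
$k{\left(x \right)} = - x$ ($k{\left(x \right)} = 0 - x = - x$)
$R{\left(S,f \right)} = - \frac{2}{3}$ ($R{\left(S,f \right)} = -2 - - \frac{4}{3} = -2 + \frac{4}{3} = - \frac{2}{3}$)
$A{\left(P,R{\left(2,5 \right)} \right)} - 3961 = \left(87 - \frac{2}{3}\right) - 3961 = \frac{259}{3} - 3961 = - \frac{11624}{3}$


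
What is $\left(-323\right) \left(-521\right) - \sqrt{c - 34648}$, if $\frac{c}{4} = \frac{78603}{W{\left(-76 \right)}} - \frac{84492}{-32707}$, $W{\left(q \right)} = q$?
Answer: $168283 - \frac{i \sqrt{41479116404089}}{32707} \approx 1.6828 \cdot 10^{5} - 196.91 i$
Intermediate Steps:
$c = - \frac{134970891}{32707}$ ($c = 4 \left(\frac{78603}{-76} - \frac{84492}{-32707}\right) = 4 \left(78603 \left(- \frac{1}{76}\right) - - \frac{84492}{32707}\right) = 4 \left(- \frac{4137}{4} + \frac{84492}{32707}\right) = 4 \left(- \frac{134970891}{130828}\right) = - \frac{134970891}{32707} \approx -4126.7$)
$\left(-323\right) \left(-521\right) - \sqrt{c - 34648} = \left(-323\right) \left(-521\right) - \sqrt{- \frac{134970891}{32707} - 34648} = 168283 - \sqrt{- \frac{1268203027}{32707}} = 168283 - \frac{i \sqrt{41479116404089}}{32707}$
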